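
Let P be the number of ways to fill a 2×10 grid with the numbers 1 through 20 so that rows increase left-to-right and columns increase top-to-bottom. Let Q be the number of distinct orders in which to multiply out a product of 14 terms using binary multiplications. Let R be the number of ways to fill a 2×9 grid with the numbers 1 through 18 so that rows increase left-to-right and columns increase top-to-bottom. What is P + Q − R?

754834

Standard Young tableaux of shape 2×n are counted by C_n; here n = 10. So P = C_10 = 16796.
Ways to associate a product of 14 factors correspond to binary trees on 14 leaves, so the count is C_13. So Q = C_13 = 742900.
Standard Young tableaux of shape 2×n are counted by C_n; here n = 9. So R = C_9 = 4862.
P + Q − R = 16796 + 742900 − 4862 = 754834.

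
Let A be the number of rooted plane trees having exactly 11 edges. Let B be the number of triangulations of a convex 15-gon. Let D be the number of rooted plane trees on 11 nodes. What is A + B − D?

784890

Rooted ordered trees with n edges are counted by C_n; here n = 11. So A = C_11 = 58786.
A convex 15-gon is triangulated into 13 triangles, and the number of such triangulations is the Catalan number C_{15−2} = C_13. So B = C_13 = 742900.
A rooted plane tree on 11 nodes has 10 edges, and such trees are counted by C_10. So D = C_10 = 16796.
A + B − D = 58786 + 742900 − 16796 = 784890.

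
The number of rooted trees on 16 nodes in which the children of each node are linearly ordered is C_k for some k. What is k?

15

Rooted ordered (plane) trees on m nodes have m−1 edges and are counted by C_{m−1}; m = 16 gives C_15.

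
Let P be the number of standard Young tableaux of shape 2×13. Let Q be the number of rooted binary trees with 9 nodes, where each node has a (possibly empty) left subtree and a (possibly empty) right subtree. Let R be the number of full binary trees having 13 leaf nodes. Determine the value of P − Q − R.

530026

Standard Young tableaux of shape 2×n are counted by C_n; here n = 13. So P = C_13 = 742900.
Binary trees (left/right distinguished) on n nodes are counted by C_n; here n = 9. So Q = C_9 = 4862.
A full binary tree with L leaves has L−1 internal nodes and is counted by C_{L−1}; L = 13 gives C_12. So R = C_12 = 208012.
P − Q − R = 742900 − 4862 − 208012 = 530026.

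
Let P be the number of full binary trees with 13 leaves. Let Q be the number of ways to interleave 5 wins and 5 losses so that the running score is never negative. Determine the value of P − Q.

Full binary trees with 13 leaves have 13−1 = 12 internal nodes, so there are C_12 of them. So P = C_12 = 208012.
Reading a vote for the leader as '(' and for the other as ')' turns such a sequence into a balanced string of 5 pairs, so the count is C_5. So Q = C_5 = 42.
P − Q = 208012 − 42 = 207970.

207970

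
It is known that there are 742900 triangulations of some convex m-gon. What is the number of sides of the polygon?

15

Triangulations of a convex m-gon are counted by C_{m−2}; 742900 = C_13.
So m − 2 = 13, giving m = 15 sides.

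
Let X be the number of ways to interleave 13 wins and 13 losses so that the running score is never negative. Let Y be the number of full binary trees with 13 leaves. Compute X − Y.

Ballot sequences with n votes each where one side never trails are Dyck words, counted by C_n; here n = 13. So X = C_13 = 742900.
Full binary trees with 13 leaves have 13−1 = 12 internal nodes, so there are C_12 of them. So Y = C_12 = 208012.
X − Y = 742900 − 208012 = 534888.

534888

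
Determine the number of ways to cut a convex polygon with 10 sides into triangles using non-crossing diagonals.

The number of triangulations of a 10-gon is the Catalan number C_8 (index = sides − 2).
C_8 = 1430.

1430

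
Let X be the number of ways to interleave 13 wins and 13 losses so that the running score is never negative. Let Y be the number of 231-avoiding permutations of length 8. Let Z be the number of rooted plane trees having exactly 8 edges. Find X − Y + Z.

742900

Ballot sequences with n votes each where one side never trails are Dyck words, counted by C_n; here n = 13. So X = C_13 = 742900.
Permutations of [n] avoiding any single length-3 pattern are counted by C_n; here n = 8. So Y = C_8 = 1430.
Rooted ordered trees with n edges are counted by C_n; here n = 8. So Z = C_8 = 1430.
X − Y + Z = 742900 − 1430 + 1430 = 742900.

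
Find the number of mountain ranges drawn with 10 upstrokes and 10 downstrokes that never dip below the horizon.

A Dyck path with 10 up-steps and 10 down-steps has semilength 10, so there are C_10 of them.
C_10 = 16796.

16796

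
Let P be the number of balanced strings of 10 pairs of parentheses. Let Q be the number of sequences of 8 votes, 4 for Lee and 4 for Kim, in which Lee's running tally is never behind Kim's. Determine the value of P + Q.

16810

Balanced strings of n pairs of brackets are counted by C_n; here n = 10. So P = C_10 = 16796.
Reading a vote for the leader as '(' and for the other as ')' turns such a sequence into a balanced string of 4 pairs, so the count is C_4. So Q = C_4 = 14.
P + Q = 16796 + 14 = 16810.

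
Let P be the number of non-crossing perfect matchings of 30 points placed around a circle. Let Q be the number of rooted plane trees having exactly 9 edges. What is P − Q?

Non-crossing perfect matchings of 2n points on a circle are counted by C_n; with 30 points, n = 15. So P = C_15 = 9694845.
A rooted plane tree with 9 edges has 10 nodes, and the count is C_9. So Q = C_9 = 4862.
P − Q = 9694845 − 4862 = 9689983.

9689983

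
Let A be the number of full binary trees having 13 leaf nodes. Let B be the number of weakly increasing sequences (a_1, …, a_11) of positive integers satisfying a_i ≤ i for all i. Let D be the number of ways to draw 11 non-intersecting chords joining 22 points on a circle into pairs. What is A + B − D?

Full binary trees with 13 leaves have 13−1 = 12 internal nodes, so there are C_12 of them. So A = C_12 = 208012.
Such sub-staircase sequences of length n are counted by C_n; here n = 11. So B = C_11 = 58786.
Pairing 22 circle points by 11 non-crossing chords gives C_11 matchings. So D = C_11 = 58786.
A + B − D = 208012 + 58786 − 58786 = 208012.

208012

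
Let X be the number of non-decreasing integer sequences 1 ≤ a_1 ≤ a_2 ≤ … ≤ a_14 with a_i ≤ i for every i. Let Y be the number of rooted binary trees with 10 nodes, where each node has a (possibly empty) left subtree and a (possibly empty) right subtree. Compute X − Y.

2657644

Weakly increasing sequences with a_i ≤ i biject with Dyck paths of semilength 14, so there are C_14. So X = C_14 = 2674440.
Binary trees (left/right distinguished) on n nodes are counted by C_n; here n = 10. So Y = C_10 = 16796.
X − Y = 2674440 − 16796 = 2657644.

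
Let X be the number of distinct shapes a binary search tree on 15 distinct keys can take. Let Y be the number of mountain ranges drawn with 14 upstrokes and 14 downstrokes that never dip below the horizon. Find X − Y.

7020405

Binary trees (left/right distinguished) on n nodes are counted by C_n; here n = 15. So X = C_15 = 9694845.
A Dyck path with 14 up-steps and 14 down-steps has semilength 14, so there are C_14 of them. So Y = C_14 = 2674440.
X − Y = 9694845 − 2674440 = 7020405.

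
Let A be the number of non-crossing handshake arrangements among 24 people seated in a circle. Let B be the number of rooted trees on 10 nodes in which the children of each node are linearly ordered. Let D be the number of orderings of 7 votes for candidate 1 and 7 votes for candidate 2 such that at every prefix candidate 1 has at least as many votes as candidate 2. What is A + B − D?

212445

With 24 = 2·12 people, non-crossing handshake pairings are non-crossing perfect matchings on a circle, counted by C_12. So A = C_12 = 208012.
A rooted plane tree on 10 nodes has 9 edges, and such trees are counted by C_9. So B = C_9 = 4862.
Reading a vote for the leader as '(' and for the other as ')' turns such a sequence into a balanced string of 7 pairs, so the count is C_7. So D = C_7 = 429.
A + B − D = 208012 + 4862 − 429 = 212445.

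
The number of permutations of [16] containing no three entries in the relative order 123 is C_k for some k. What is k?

16

For any fixed pattern of length 3, the pattern-avoiding permutations of [16] number C_16.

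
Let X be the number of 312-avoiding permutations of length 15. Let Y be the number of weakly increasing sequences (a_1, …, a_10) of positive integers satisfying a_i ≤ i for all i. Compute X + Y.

For any fixed pattern of length 3, the pattern-avoiding permutations of [15] number C_15. So X = C_15 = 9694845.
Weakly increasing sequences with a_i ≤ i biject with Dyck paths of semilength 10, so there are C_10. So Y = C_10 = 16796.
X + Y = 9694845 + 16796 = 9711641.

9711641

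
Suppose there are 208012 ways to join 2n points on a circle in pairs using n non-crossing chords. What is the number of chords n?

Non-crossing pairings of 2n points on a circle are counted by C_n. Since C_12 = 208012, the index is 12.

12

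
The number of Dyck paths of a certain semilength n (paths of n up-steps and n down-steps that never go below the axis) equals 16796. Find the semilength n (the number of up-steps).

10

Dyck paths of semilength n are counted by C_n. The Catalan number equal to 16796 is C_10.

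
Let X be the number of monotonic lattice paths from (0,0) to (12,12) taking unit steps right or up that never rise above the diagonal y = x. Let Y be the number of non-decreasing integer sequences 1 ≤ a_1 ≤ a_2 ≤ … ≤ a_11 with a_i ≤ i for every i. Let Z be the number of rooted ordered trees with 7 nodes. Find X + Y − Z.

Sub-diagonal monotone paths from (0,0) to (12,12) biject with Dyck paths of semilength 12, giving C_12. So X = C_12 = 208012.
Weakly increasing sequences with a_i ≤ i biject with Dyck paths of semilength 11, so there are C_11. So Y = C_11 = 58786.
A rooted plane tree on 7 nodes has 6 edges, and such trees are counted by C_6. So Z = C_6 = 132.
X + Y − Z = 208012 + 58786 − 132 = 266666.

266666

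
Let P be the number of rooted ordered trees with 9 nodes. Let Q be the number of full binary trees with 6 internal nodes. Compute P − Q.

Rooted ordered (plane) trees on m nodes have m−1 edges and are counted by C_{m−1}; m = 9 gives C_8. So P = C_8 = 1430.
Full binary trees with n internal nodes are counted by C_n; here n = 6. So Q = C_6 = 132.
P − Q = 1430 − 132 = 1298.

1298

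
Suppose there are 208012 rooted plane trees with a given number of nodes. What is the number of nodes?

Rooted ordered trees on m nodes are counted by C_{m−1}; 208012 = C_12.
So the index is 12, and the number of nodes is 12 + 1 = 13.

13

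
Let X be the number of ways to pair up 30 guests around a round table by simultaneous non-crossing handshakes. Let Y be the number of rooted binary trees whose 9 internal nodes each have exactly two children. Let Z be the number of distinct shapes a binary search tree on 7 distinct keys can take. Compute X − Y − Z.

9689554

With 30 = 2·15 people, non-crossing handshake pairings are non-crossing perfect matchings on a circle, counted by C_15. So X = C_15 = 9694845.
Full binary trees with n internal nodes are counted by C_n; here n = 9. So Y = C_9 = 4862.
There are C_n binary search tree shapes on n keys; with n = 7 that is C_7. So Z = C_7 = 429.
X − Y − Z = 9694845 − 4862 − 429 = 9689554.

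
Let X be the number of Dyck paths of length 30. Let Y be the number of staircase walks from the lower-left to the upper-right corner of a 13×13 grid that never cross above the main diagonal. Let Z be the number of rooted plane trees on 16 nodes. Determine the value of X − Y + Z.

A Dyck path with 15 up-steps and 15 down-steps has semilength 15, so there are C_15 of them. So X = C_15 = 9694845.
Monotone paths in an n×n grid that stay weakly below the diagonal are counted by C_n; here n = 13. So Y = C_13 = 742900.
Rooted ordered (plane) trees on m nodes have m−1 edges and are counted by C_{m−1}; m = 16 gives C_15. So Z = C_15 = 9694845.
X − Y + Z = 9694845 − 742900 + 9694845 = 18646790.

18646790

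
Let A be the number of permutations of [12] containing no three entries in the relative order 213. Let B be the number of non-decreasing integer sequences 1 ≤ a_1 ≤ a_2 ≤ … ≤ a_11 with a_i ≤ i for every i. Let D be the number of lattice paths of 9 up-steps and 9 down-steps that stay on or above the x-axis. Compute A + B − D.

261936

Permutations of [n] avoiding any single length-3 pattern are counted by C_n; here n = 12. So A = C_12 = 208012.
Such sub-staircase sequences of length n are counted by C_n; here n = 11. So B = C_11 = 58786.
A Dyck path with 9 up-steps and 9 down-steps has semilength 9, so there are C_9 of them. So D = C_9 = 4862.
A + B − D = 208012 + 58786 − 4862 = 261936.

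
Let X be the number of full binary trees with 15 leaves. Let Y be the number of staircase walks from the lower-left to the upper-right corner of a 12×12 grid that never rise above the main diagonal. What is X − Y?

A full binary tree with L leaves has L−1 internal nodes and is counted by C_{L−1}; L = 15 gives C_14. So X = C_14 = 2674440.
Sub-diagonal monotone paths from (0,0) to (12,12) biject with Dyck paths of semilength 12, giving C_12. So Y = C_12 = 208012.
X − Y = 2674440 − 208012 = 2466428.

2466428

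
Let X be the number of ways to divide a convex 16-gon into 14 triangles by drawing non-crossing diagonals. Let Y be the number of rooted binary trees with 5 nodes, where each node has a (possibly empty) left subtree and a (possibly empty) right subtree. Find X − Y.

2674398

The number of triangulations of a 16-gon is the Catalan number C_14 (index = sides − 2). So X = C_14 = 2674440.
Binary trees (left/right distinguished) on n nodes are counted by C_n; here n = 5. So Y = C_5 = 42.
X − Y = 2674440 − 42 = 2674398.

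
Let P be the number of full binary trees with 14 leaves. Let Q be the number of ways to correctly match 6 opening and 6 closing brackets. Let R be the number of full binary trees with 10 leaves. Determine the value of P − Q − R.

A full binary tree with L leaves has L−1 internal nodes and is counted by C_{L−1}; L = 14 gives C_13. So P = C_13 = 742900.
A balanced arrangement of 6 bracket pairs is a Dyck word of semilength 6, so the count is C_6. So Q = C_6 = 132.
A full binary tree with L leaves has L−1 internal nodes and is counted by C_{L−1}; L = 10 gives C_9. So R = C_9 = 4862.
P − Q − R = 742900 − 132 − 4862 = 737906.

737906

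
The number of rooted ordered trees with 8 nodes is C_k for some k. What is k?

Rooted ordered (plane) trees on m nodes have m−1 edges and are counted by C_{m−1}; m = 8 gives C_7.

7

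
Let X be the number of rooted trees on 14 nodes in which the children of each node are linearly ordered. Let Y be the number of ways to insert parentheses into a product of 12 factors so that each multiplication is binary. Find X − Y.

684114

Rooted ordered (plane) trees on m nodes have m−1 edges and are counted by C_{m−1}; m = 14 gives C_13. So X = C_13 = 742900.
Bracketing 12 factors into binary products is counted by C_{12−1} = C_11. So Y = C_11 = 58786.
X − Y = 742900 − 58786 = 684114.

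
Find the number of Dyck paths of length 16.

1430

A Dyck path with 8 up-steps and 8 down-steps has semilength 8, so there are C_8 of them.
C_8 = 1430.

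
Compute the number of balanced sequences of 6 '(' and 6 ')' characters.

132

Balanced strings of n pairs of brackets are counted by C_n; here n = 6.
C_6 = 132.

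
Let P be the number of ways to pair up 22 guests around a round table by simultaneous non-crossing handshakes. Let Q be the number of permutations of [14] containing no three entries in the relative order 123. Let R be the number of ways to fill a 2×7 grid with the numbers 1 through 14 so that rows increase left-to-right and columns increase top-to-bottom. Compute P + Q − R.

Non-crossing handshake pairings of 2n people are counted by C_n; 22 people gives n = 11. So P = C_11 = 58786.
Permutations of [n] avoiding any single length-3 pattern are counted by C_n; here n = 14. So Q = C_14 = 2674440.
Standard Young tableaux of shape 2×n are counted by C_n; here n = 7. So R = C_7 = 429.
P + Q − R = 58786 + 2674440 − 429 = 2732797.

2732797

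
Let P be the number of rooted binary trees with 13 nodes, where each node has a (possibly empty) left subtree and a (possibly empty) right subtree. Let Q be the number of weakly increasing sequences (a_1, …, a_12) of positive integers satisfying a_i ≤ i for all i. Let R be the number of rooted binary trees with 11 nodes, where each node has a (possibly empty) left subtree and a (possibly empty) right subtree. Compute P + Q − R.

892126

Binary trees (left/right distinguished) on n nodes are counted by C_n; here n = 13. So P = C_13 = 742900.
Such sub-staircase sequences of length n are counted by C_n; here n = 12. So Q = C_12 = 208012.
Binary trees (left/right distinguished) on n nodes are counted by C_n; here n = 11. So R = C_11 = 58786.
P + Q − R = 742900 + 208012 − 58786 = 892126.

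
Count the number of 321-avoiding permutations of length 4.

For any fixed pattern of length 3, the pattern-avoiding permutations of [4] number C_4.
C_4 = C(8,4)/5 = 70/5 = 14.

14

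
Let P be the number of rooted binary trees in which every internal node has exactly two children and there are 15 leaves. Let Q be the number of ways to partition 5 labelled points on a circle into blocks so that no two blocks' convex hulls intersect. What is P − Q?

A full binary tree with L leaves has L−1 internal nodes and is counted by C_{L−1}; L = 15 gives C_14. So P = C_14 = 2674440.
Non-crossing partitions of an n-element set are counted by C_n; here n = 5. So Q = C_5 = 42.
P − Q = 2674440 − 42 = 2674398.

2674398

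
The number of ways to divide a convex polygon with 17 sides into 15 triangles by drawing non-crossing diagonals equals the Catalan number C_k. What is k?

The number of triangulations of a 17-gon is the Catalan number C_15 (index = sides − 2).

15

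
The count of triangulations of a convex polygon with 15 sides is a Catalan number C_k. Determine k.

13

The number of triangulations of a 15-gon is the Catalan number C_13 (index = sides − 2).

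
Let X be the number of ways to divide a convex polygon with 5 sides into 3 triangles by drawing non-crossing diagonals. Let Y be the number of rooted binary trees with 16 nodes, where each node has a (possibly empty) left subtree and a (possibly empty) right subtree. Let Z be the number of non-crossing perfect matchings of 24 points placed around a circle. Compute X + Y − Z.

A convex 5-gon is triangulated into 3 triangles, and the number of such triangulations is the Catalan number C_{5−2} = C_3. So X = C_3 = 5.
Rooted binary trees with 16 nodes (each child slot possibly empty) number C_16. So Y = C_16 = 35357670.
Pairing 24 circle points by 12 non-crossing chords gives C_12 matchings. So Z = C_12 = 208012.
X + Y − Z = 5 + 35357670 − 208012 = 35149663.

35149663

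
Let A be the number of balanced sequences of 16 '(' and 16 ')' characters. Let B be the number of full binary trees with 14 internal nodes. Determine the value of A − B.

32683230

Balanced strings of n pairs of brackets are counted by C_n; here n = 16. So A = C_16 = 35357670.
The number of full binary trees on 14 internal nodes is the Catalan number C_14. So B = C_14 = 2674440.
A − B = 35357670 − 2674440 = 32683230.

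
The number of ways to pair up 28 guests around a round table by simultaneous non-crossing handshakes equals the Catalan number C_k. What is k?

14

With 28 = 2·14 people, non-crossing handshake pairings are non-crossing perfect matchings on a circle, counted by C_14.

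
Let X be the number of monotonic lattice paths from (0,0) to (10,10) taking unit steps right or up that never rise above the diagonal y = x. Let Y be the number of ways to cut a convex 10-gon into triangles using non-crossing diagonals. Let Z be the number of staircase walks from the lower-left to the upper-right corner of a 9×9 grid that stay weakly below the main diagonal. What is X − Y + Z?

Monotone paths in an n×n grid that stay weakly below the diagonal are counted by C_n; here n = 10. So X = C_10 = 16796.
The number of triangulations of a 10-gon is the Catalan number C_8 (index = sides − 2). So Y = C_8 = 1430.
Sub-diagonal monotone paths from (0,0) to (9,9) biject with Dyck paths of semilength 9, giving C_9. So Z = C_9 = 4862.
X − Y + Z = 16796 − 1430 + 4862 = 20228.

20228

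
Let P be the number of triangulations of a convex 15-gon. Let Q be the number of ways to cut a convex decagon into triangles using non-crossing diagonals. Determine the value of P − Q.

The number of triangulations of a 15-gon is the Catalan number C_13 (index = sides − 2). So P = C_13 = 742900.
The number of triangulations of a 10-gon is the Catalan number C_8 (index = sides − 2). So Q = C_8 = 1430.
P − Q = 742900 − 1430 = 741470.

741470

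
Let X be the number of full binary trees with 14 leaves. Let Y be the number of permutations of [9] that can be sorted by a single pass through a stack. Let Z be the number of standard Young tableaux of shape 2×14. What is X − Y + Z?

Full binary trees with 14 leaves have 14−1 = 13 internal nodes, so there are C_13 of them. So X = C_13 = 742900.
Stack-sortable permutations are exactly the 231-avoiding ones, counted by C_n; here n = 9. So Y = C_9 = 4862.
Standard Young tableaux of shape 2×n are counted by C_n; here n = 14. So Z = C_14 = 2674440.
X − Y + Z = 742900 − 4862 + 2674440 = 3412478.

3412478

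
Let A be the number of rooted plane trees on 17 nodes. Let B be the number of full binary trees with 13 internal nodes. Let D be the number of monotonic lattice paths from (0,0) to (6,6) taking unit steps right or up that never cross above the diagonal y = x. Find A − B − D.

Rooted ordered (plane) trees on m nodes have m−1 edges and are counted by C_{m−1}; m = 17 gives C_16. So A = C_16 = 35357670.
Full binary trees with n internal nodes are counted by C_n; here n = 13. So B = C_13 = 742900.
Monotone paths in an n×n grid that stay weakly below the diagonal are counted by C_n; here n = 6. So D = C_6 = 132.
A − B − D = 35357670 − 742900 − 132 = 34614638.

34614638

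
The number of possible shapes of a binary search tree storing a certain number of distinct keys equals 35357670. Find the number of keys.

Binary search tree shapes on n keys are counted by C_n. The Catalan number equal to 35357670 is C_16.

16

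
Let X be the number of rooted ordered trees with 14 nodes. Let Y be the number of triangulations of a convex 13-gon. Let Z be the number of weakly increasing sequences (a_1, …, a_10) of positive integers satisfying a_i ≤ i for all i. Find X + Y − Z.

784890

Rooted ordered (plane) trees on m nodes have m−1 edges and are counted by C_{m−1}; m = 14 gives C_13. So X = C_13 = 742900.
The number of triangulations of a 13-gon is the Catalan number C_11 (index = sides − 2). So Y = C_11 = 58786.
Such sub-staircase sequences of length n are counted by C_n; here n = 10. So Z = C_10 = 16796.
X + Y − Z = 742900 + 58786 − 16796 = 784890.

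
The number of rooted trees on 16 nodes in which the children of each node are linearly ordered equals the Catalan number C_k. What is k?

15

Rooted ordered (plane) trees on m nodes have m−1 edges and are counted by C_{m−1}; m = 16 gives C_15.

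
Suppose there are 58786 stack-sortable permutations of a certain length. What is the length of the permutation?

11

Stack-sortable permutations of [n] are counted by C_n. Since C_11 = 58786, the index is 11.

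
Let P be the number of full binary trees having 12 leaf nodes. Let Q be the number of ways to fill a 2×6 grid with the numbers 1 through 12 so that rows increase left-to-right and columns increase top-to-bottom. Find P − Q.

A full binary tree with L leaves has L−1 internal nodes and is counted by C_{L−1}; L = 12 gives C_11. So P = C_11 = 58786.
Standard Young tableaux of shape 2×n are counted by C_n; here n = 6. So Q = C_6 = 132.
P − Q = 58786 − 132 = 58654.

58654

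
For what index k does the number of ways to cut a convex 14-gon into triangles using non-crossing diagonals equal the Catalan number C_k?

The number of triangulations of a 14-gon is the Catalan number C_12 (index = sides − 2).

12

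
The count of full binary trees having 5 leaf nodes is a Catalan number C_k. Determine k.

Full binary trees with 5 leaves have 5−1 = 4 internal nodes, so there are C_4 of them.

4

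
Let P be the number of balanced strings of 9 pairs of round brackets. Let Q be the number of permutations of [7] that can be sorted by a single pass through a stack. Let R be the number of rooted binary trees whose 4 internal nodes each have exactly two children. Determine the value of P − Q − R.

A balanced arrangement of 9 bracket pairs is a Dyck word of semilength 9, so the count is C_9. So P = C_9 = 4862.
By Knuth's characterisation, the stack-sortable permutations of length 7 are the 231-avoiders, numbering C_7. So Q = C_7 = 429.
Full binary trees with n internal nodes are counted by C_n; here n = 4. So R = C_4 = 14.
P − Q − R = 4862 − 429 − 14 = 4419.

4419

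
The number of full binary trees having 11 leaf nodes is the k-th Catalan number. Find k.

10

Full binary trees with 11 leaves have 11−1 = 10 internal nodes, so there are C_10 of them.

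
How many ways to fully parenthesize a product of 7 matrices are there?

Ways to associate a product of 7 factors correspond to binary trees on 7 leaves, so the count is C_6.
C_6 = C_5 · 2(2·5+1)/(5+2) = 42 · 22/7 = 132.

132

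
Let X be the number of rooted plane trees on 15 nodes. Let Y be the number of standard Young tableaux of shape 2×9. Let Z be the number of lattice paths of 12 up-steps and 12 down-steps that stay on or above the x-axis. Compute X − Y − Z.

2461566

Rooted ordered (plane) trees on m nodes have m−1 edges and are counted by C_{m−1}; m = 15 gives C_14. So X = C_14 = 2674440.
Standard Young tableaux of shape 2×n are counted by C_n; here n = 9. So Y = C_9 = 4862.
Dyck paths of semilength n (length 2n) are counted by C_n; here n = 12. So Z = C_12 = 208012.
X − Y − Z = 2674440 − 4862 − 208012 = 2461566.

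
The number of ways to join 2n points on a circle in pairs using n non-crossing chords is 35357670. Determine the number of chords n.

16

Non-crossing pairings of 2n points on a circle are counted by C_n; 35357670 = C_16.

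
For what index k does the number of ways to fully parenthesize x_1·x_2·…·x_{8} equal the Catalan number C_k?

7

Ways to associate a product of 8 factors correspond to binary trees on 8 leaves, so the count is C_7.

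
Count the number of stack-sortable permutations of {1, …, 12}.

By Knuth's characterisation, the stack-sortable permutations of length 12 are the 231-avoiders, numbering C_12.
C_12 = C(24,12)/13 = 2704156/13 = 208012.

208012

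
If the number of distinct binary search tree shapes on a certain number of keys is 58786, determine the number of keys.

11

Binary search tree shapes on n keys are counted by C_n. Since C_11 = 58786, the index is 11.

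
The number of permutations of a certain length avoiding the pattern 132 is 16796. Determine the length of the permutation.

10

Permutations of [n] avoiding a fixed length-3 pattern are counted by C_n; 16796 = C_10.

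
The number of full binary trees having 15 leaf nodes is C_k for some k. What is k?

14

A full binary tree with L leaves has L−1 internal nodes and is counted by C_{L−1}; L = 15 gives C_14.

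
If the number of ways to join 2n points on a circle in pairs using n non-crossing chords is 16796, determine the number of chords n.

Non-crossing pairings of 2n points on a circle are counted by C_n, and C_10 = 16796.

10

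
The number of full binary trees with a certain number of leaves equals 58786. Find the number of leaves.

12

Full binary trees with L leaves are counted by C_{L−1}. The Catalan number equal to 58786 is C_11.
So the index is 11, and the number of leaves is 11 + 1 = 12.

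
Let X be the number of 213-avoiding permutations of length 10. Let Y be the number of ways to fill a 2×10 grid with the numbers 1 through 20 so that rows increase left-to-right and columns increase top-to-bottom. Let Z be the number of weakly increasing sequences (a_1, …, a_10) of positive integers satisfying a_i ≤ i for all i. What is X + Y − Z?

Permutations of [n] avoiding any single length-3 pattern are counted by C_n; here n = 10. So X = C_10 = 16796.
By the hook-length formula (or a Dyck-path bijection), SYT of shape 2×10 number C_10. So Y = C_10 = 16796.
Such sub-staircase sequences of length n are counted by C_n; here n = 10. So Z = C_10 = 16796.
X + Y − Z = 16796 + 16796 − 16796 = 16796.

16796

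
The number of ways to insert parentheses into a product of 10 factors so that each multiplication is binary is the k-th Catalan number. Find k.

9

Ways to associate a product of 10 factors correspond to binary trees on 10 leaves, so the count is C_9.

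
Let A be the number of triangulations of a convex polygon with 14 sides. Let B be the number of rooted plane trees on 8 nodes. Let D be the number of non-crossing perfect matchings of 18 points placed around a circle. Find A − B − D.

202721

A convex 14-gon is triangulated into 12 triangles, and the number of such triangulations is the Catalan number C_{14−2} = C_12. So A = C_12 = 208012.
Rooted ordered (plane) trees on m nodes have m−1 edges and are counted by C_{m−1}; m = 8 gives C_7. So B = C_7 = 429.
Pairing 18 circle points by 9 non-crossing chords gives C_9 matchings. So D = C_9 = 4862.
A − B − D = 208012 − 429 − 4862 = 202721.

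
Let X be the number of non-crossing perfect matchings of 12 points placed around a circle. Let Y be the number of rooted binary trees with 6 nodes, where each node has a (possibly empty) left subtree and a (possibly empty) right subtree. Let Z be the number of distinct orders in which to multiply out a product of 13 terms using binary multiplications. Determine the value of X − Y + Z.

Pairing 12 circle points by 6 non-crossing chords gives C_6 matchings. So X = C_6 = 132.
Binary trees (left/right distinguished) on n nodes are counted by C_n; here n = 6. So Y = C_6 = 132.
Bracketing 13 factors into binary products is counted by C_{13−1} = C_12. So Z = C_12 = 208012.
X − Y + Z = 132 − 132 + 208012 = 208012.

208012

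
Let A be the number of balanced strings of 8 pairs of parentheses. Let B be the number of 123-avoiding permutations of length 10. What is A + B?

Balanced strings of n pairs of brackets are counted by C_n; here n = 8. So A = C_8 = 1430.
Permutations of [n] avoiding any single length-3 pattern are counted by C_n; here n = 10. So B = C_10 = 16796.
A + B = 1430 + 16796 = 18226.

18226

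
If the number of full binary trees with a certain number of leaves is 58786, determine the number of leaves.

Full binary trees with L leaves are counted by C_{L−1}; 58786 = C_11.
So the index is 11, and the number of leaves is 11 + 1 = 12.

12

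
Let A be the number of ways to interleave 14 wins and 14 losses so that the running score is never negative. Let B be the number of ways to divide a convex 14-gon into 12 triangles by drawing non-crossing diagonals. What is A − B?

2466428

Ballot sequences with n votes each where one side never trails are Dyck words, counted by C_n; here n = 14. So A = C_14 = 2674440.
A convex 14-gon is triangulated into 12 triangles, and the number of such triangulations is the Catalan number C_{14−2} = C_12. So B = C_12 = 208012.
A − B = 2674440 − 208012 = 2466428.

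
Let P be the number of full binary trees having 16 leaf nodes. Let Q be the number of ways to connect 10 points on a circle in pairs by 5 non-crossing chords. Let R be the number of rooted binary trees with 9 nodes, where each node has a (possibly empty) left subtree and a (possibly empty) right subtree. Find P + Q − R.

9690025

Full binary trees with 16 leaves have 16−1 = 15 internal nodes, so there are C_15 of them. So P = C_15 = 9694845.
Pairing 10 circle points by 5 non-crossing chords gives C_5 matchings. So Q = C_5 = 42.
There are C_n binary search tree shapes on n keys; with n = 9 that is C_9. So R = C_9 = 4862.
P + Q − R = 9694845 + 42 − 4862 = 9690025.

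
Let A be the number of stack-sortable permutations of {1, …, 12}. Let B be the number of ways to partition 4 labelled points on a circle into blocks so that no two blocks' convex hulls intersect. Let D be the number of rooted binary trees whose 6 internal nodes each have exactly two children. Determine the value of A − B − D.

Stack-sortable permutations are exactly the 231-avoiding ones, counted by C_n; here n = 12. So A = C_12 = 208012.
The non-crossing partitions of [4] form a lattice of size C_4. So B = C_4 = 14.
The number of full binary trees on 6 internal nodes is the Catalan number C_6. So D = C_6 = 132.
A − B − D = 208012 − 14 − 132 = 207866.

207866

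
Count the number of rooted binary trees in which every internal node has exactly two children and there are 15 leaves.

2674440

Full binary trees with 15 leaves have 15−1 = 14 internal nodes, so there are C_14 of them.
C_14 = 2674440.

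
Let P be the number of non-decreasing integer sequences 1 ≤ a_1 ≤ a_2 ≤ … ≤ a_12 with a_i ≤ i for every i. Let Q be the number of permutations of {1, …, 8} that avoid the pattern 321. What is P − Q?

206582

Weakly increasing sequences with a_i ≤ i biject with Dyck paths of semilength 12, so there are C_12. So P = C_12 = 208012.
For any fixed pattern of length 3, the pattern-avoiding permutations of [8] number C_8. So Q = C_8 = 1430.
P − Q = 208012 − 1430 = 206582.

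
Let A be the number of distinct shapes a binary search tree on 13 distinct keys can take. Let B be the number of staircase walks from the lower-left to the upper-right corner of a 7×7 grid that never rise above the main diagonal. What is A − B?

Rooted binary trees with 13 nodes (each child slot possibly empty) number C_13. So A = C_13 = 742900.
Monotone paths in an n×n grid that stay weakly below the diagonal are counted by C_n; here n = 7. So B = C_7 = 429.
A − B = 742900 − 429 = 742471.

742471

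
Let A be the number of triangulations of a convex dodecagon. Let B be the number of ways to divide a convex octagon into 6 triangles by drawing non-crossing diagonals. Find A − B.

16664

Triangulations of a convex m-gon are counted by C_{m−2}; with m = 12 this is C_10. So A = C_10 = 16796.
The number of triangulations of an 8-gon is the Catalan number C_6 (index = sides − 2). So B = C_6 = 132.
A − B = 16796 − 132 = 16664.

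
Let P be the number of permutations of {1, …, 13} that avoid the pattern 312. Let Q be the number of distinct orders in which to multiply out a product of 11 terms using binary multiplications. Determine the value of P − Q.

726104

For any fixed pattern of length 3, the pattern-avoiding permutations of [13] number C_13. So P = C_13 = 742900.
Parenthesizations of m factors correspond to full binary trees with m leaves, counted by C_{m−1}; m = 11 gives C_10. So Q = C_10 = 16796.
P − Q = 742900 − 16796 = 726104.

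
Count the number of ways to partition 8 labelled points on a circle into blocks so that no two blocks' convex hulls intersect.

1430

Non-crossing partitions of an n-element set are counted by C_n; here n = 8.
C_8 = C_7 · 2(2·7+1)/(7+2) = 429 · 30/9 = 1430.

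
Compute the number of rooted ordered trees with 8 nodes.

A rooted plane tree on 8 nodes has 7 edges, and such trees are counted by C_7.
C_7 = C(14,7)/8 = 3432/8 = 429.

429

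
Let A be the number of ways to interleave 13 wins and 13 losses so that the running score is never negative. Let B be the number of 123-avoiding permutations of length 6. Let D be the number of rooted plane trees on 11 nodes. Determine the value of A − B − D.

Ballot sequences with n votes each where one side never trails are Dyck words, counted by C_n; here n = 13. So A = C_13 = 742900.
Permutations of [n] avoiding any single length-3 pattern are counted by C_n; here n = 6. So B = C_6 = 132.
A rooted plane tree on 11 nodes has 10 edges, and such trees are counted by C_10. So D = C_10 = 16796.
A − B − D = 742900 − 132 − 16796 = 725972.

725972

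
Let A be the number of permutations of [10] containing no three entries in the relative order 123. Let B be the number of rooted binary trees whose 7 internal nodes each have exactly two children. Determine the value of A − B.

16367

Permutations of [n] avoiding any single length-3 pattern are counted by C_n; here n = 10. So A = C_10 = 16796.
Full binary trees with n internal nodes are counted by C_n; here n = 7. So B = C_7 = 429.
A − B = 16796 − 429 = 16367.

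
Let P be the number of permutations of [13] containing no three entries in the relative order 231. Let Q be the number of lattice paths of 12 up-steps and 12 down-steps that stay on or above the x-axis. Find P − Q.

534888

Permutations of [n] avoiding any single length-3 pattern are counted by C_n; here n = 13. So P = C_13 = 742900.
Dyck paths of semilength n (length 2n) are counted by C_n; here n = 12. So Q = C_12 = 208012.
P − Q = 742900 − 208012 = 534888.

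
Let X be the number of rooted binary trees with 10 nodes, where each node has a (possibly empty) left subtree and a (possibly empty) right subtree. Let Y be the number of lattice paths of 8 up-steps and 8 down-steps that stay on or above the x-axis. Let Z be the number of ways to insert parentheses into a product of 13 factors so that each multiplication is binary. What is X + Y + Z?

226238

Rooted binary trees with 10 nodes (each child slot possibly empty) number C_10. So X = C_10 = 16796.
Paths of 8 up- and 8 down-steps that never dip below the axis are Dyck paths; their count is C_8. So Y = C_8 = 1430.
Parenthesizations of m factors correspond to full binary trees with m leaves, counted by C_{m−1}; m = 13 gives C_12. So Z = C_12 = 208012.
X + Y + Z = 16796 + 1430 + 208012 = 226238.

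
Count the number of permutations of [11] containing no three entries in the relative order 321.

For any fixed pattern of length 3, the pattern-avoiding permutations of [11] number C_11.
C_11 = C_10 · 2(2·10+1)/(10+2) = 16796 · 42/12 = 58786.

58786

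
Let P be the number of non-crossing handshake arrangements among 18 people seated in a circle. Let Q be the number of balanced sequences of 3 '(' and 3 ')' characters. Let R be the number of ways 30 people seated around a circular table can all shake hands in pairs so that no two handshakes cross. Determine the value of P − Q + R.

Non-crossing handshake pairings of 2n people are counted by C_n; 18 people gives n = 9. So P = C_9 = 4862.
A balanced arrangement of 3 bracket pairs is a Dyck word of semilength 3, so the count is C_3. So Q = C_3 = 5.
With 30 = 2·15 people, non-crossing handshake pairings are non-crossing perfect matchings on a circle, counted by C_15. So R = C_15 = 9694845.
P − Q + R = 4862 − 5 + 9694845 = 9699702.

9699702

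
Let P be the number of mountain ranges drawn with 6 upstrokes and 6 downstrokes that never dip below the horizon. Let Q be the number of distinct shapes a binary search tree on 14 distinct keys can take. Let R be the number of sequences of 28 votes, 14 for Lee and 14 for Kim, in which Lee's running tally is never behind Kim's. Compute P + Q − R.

Dyck paths of semilength n (length 2n) are counted by C_n; here n = 6. So P = C_6 = 132.
There are C_n binary search tree shapes on n keys; with n = 14 that is C_14. So Q = C_14 = 2674440.
Ballot sequences with n votes each where one side never trails are Dyck words, counted by C_n; here n = 14. So R = C_14 = 2674440.
P + Q − R = 132 + 2674440 − 2674440 = 132.

132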